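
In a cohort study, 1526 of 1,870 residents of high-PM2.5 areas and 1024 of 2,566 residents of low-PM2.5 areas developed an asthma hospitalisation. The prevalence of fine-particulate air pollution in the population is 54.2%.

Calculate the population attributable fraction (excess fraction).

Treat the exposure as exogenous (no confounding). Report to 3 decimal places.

PAF ≈ 0.362

p₁ = P(outcome | exposed) = 1526/1870 = 0.81604
p₀ = P(outcome | unexposed) = 1024/2566 = 0.39906
Overall risk P(Y=1) = π·p₁ + (1−π)·p₀ = 0.542×0.81604 + 0.458×0.39906 = 0.62507.
Under exogeneity, PAF = [P(Y=1) − p₀] / P(Y=1).
PAF = (0.62507 − 0.39906) / 0.62507 ≈ 0.3616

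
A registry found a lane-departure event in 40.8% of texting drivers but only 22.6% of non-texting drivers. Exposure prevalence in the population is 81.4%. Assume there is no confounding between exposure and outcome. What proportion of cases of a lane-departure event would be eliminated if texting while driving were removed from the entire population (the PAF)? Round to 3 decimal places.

p₁ = 0.408, p₀ = 0.226.
Overall risk P(Y=1) = π·p₁ + (1−π)·p₀ = 0.814×0.408 + 0.186×0.226 = 0.37415.
Under exogeneity, PAF = [P(Y=1) − p₀] / P(Y=1).
PAF = (0.37415 − 0.226) / 0.37415 ≈ 0.3960

PAF ≈ 0.396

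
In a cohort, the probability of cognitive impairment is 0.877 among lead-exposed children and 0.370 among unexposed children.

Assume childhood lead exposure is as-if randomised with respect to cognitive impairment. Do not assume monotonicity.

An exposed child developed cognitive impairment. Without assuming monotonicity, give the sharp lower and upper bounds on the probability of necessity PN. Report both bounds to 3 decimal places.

Let p₁ = 0.877, p₀ = 0.37.
Under exogeneity alone the bounds on PN are max{0,(p₁−p₀)/p₁} ≤ PN ≤ min{1,(1−p₀)/p₁}.
  lower = (p₁ − p₀)/p₁ = 0.507 / 0.877 ≈ 0.5781
  upper = min{1, (1 − p₀)/p₁} = 0.63 / 0.877 ≈ 0.7184

0.578 ≤ PN ≤ 0.718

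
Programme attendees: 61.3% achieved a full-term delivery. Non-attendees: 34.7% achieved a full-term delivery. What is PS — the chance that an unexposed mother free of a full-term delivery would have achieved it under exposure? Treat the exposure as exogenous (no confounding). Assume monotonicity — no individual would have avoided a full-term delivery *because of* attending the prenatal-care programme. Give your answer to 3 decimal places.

PS ≈ 0.407

p₁ = 0.613, p₀ = 0.347.
Under exogeneity and monotonicity, PS = (p₁ − p₀) / (1 − p₀).
PS = (0.613 − 0.347) / (1 − 0.347) = 0.266 / 0.653 ≈ 0.4074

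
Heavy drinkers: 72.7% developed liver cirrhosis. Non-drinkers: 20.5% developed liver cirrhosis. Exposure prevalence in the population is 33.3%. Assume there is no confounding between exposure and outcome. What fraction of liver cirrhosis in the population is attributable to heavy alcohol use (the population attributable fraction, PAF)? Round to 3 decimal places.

PAF ≈ 0.459

p₁ = 0.727, p₀ = 0.205.
Overall risk P(Y=1) = π·p₁ + (1−π)·p₀ = 0.333×0.727 + 0.667×0.205 = 0.37883.
Under exogeneity, PAF = [P(Y=1) − p₀] / P(Y=1).
PAF = (0.37883 − 0.205) / 0.37883 ≈ 0.4589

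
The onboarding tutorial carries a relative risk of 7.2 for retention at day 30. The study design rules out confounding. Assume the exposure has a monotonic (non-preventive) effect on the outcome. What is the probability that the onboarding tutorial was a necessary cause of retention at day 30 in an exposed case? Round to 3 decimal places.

Under exogeneity and monotonicity, PN = (RR − 1) / RR = 1 − 1/RR.
PN = (7.2 − 1) / 7.2 = 6.2 / 7.2 ≈ 0.8611

PN ≈ 0.861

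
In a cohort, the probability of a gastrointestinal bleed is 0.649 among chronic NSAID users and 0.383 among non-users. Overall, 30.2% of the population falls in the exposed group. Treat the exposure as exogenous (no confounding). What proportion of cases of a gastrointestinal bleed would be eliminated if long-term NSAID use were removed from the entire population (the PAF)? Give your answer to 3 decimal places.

Let p₁ = 0.649, p₀ = 0.383.
Overall risk P(Y=1) = π·p₁ + (1−π)·p₀ = 0.302×0.649 + 0.698×0.383 = 0.46333.
Under exogeneity, PAF = [P(Y=1) − p₀] / P(Y=1).
PAF = (0.46333 − 0.383) / 0.46333 ≈ 0.1734

PAF ≈ 0.173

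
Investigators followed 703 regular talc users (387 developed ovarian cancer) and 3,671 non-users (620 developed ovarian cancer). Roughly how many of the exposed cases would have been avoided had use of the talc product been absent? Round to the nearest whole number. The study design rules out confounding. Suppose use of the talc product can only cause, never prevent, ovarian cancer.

about 268 cases

p₁ = P(outcome | exposed) = 387/703 = 0.5505
p₀ = P(outcome | unexposed) = 620/3671 = 0.16889
PN = (p₁ − p₀)/p₁ = (0.5505 − 0.16889) / 0.5505 ≈ 0.69320.
Attributable cases ≈ PN × (exposed cases) = 0.69320 × 387 ≈ 268.27.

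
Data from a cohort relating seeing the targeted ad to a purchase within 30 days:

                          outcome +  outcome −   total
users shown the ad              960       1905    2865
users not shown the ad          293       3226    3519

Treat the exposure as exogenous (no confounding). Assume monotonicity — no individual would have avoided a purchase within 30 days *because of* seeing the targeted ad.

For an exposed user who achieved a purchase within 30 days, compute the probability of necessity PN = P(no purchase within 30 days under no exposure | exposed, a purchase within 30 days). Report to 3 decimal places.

PN ≈ 0.752

p₁ = P(outcome | exposed) = 960/2865 = 0.33508
p₀ = P(outcome | unexposed) = 293/3519 = 0.083262
Under exogeneity and monotonicity, PN = (p₁ − p₀)/p₁.
PN = (0.33508 − 0.083262) / 0.33508 ≈ 0.7515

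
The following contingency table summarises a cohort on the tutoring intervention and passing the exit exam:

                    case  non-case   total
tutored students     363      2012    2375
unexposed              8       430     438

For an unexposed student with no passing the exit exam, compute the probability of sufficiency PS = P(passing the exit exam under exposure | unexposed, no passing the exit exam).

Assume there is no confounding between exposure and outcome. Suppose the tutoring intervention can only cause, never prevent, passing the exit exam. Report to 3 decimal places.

PS ≈ 0.137

p₁ = P(outcome | exposed) = 363/2375 = 0.15284
p₀ = P(outcome | unexposed) = 8/438 = 0.018265
Under exogeneity and monotonicity, PS = (p₁ − p₀)/(1 − p₀).
PS = (0.15284 − 0.018265) / 0.98174 ≈ 0.1371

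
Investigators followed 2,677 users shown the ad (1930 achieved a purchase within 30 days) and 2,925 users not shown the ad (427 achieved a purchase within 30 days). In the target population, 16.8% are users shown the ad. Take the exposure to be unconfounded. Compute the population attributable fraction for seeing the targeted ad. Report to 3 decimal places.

p₁ = P(outcome | exposed) = 1930/2677 = 0.72096
p₀ = P(outcome | unexposed) = 427/2925 = 0.14598
Overall risk P(Y=1) = π·p₁ + (1−π)·p₀ = 0.168×0.72096 + 0.832×0.14598 = 0.24258.
Under exogeneity, PAF = [P(Y=1) − p₀] / P(Y=1).
PAF = (0.24258 − 0.14598) / 0.24258 ≈ 0.3982

PAF ≈ 0.398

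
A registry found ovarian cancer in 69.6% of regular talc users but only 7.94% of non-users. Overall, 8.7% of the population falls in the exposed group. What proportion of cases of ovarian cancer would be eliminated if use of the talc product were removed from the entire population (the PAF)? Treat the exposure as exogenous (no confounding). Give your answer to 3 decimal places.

p₁ = 0.696, p₀ = 0.0794.
Overall risk P(Y=1) = π·p₁ + (1−π)·p₀ = 0.087×0.696 + 0.913×0.0794 = 0.13304.
Under exogeneity, PAF = [P(Y=1) − p₀] / P(Y=1).
PAF = (0.13304 − 0.0794) / 0.13304 ≈ 0.4032

PAF ≈ 0.403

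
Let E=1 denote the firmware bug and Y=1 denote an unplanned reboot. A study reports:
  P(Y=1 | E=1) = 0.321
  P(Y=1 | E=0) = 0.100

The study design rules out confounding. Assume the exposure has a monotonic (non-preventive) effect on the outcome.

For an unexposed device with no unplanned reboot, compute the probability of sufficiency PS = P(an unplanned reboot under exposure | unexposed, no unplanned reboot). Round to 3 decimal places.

PS ≈ 0.246

Let p₁ = 0.321, p₀ = 0.1.
Under exogeneity and monotonicity, PS = (p₁ − p₀) / (1 − p₀).
PS = (0.321 − 0.1) / (1 − 0.1) = 0.221 / 0.9 ≈ 0.2456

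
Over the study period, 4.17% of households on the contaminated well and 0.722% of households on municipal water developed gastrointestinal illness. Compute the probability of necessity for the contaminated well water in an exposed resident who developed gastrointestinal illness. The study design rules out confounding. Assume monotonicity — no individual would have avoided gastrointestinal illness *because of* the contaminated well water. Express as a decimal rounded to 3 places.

p₁ = 0.0417, p₀ = 0.00722.
Under exogeneity and monotonicity, PN = (p₁ − p₀) / p₁.
PN = (0.0417 − 0.00722) / 0.0417 = 0.03448 / 0.0417 ≈ 0.8269

PN ≈ 0.827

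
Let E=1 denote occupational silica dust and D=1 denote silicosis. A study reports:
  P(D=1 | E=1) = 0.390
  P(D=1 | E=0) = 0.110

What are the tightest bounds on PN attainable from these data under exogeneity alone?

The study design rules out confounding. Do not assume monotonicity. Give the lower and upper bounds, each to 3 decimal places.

Let p₁ = 0.39, p₀ = 0.11.
Under exogeneity alone the bounds on PN are max{0,(p₁−p₀)/p₁} ≤ PN ≤ min{1,(1−p₀)/p₁}.
  lower = (p₁ − p₀)/p₁ = 0.28 / 0.39 ≈ 0.7179
  upper = min{1, (1 − p₀)/p₁} = 0.89 / 0.39 ≈ 2.2821 → capped at 1

0.718 ≤ PN ≤ 1.000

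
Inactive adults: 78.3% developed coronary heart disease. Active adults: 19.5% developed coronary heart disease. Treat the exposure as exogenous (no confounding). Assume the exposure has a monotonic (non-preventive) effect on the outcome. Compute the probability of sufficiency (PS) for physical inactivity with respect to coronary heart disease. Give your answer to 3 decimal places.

p₁ = 0.783, p₀ = 0.195.
Under exogeneity and monotonicity, PS = (p₁ − p₀) / (1 − p₀).
PS = (0.783 − 0.195) / (1 − 0.195) = 0.588 / 0.805 ≈ 0.7304

PS ≈ 0.730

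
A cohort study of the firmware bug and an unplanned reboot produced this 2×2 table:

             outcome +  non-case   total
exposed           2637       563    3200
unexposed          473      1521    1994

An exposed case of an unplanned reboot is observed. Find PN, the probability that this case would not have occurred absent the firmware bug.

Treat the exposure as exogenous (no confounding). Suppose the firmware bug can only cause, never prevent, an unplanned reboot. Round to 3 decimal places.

p₁ = P(outcome | exposed) = 2637/3200 = 0.82406
p₀ = P(outcome | unexposed) = 473/1994 = 0.23721
Under exogeneity and monotonicity, PN = (p₁ − p₀) / p₁.
PN = (0.82406 − 0.23721) / 0.82406 = 0.58685 / 0.82406 ≈ 0.7121

PN ≈ 0.712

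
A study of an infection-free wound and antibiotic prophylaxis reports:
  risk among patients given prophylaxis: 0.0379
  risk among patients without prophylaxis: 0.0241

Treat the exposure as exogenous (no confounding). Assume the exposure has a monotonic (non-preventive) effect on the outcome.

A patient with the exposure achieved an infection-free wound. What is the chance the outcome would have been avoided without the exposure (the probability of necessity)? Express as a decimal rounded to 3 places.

PN ≈ 0.364

Let p₁ = 0.0379, p₀ = 0.0241.
Under exogeneity and monotonicity, PN = (p₁ − p₀) / p₁.
PN = (0.0379 − 0.0241) / 0.0379 = 0.0138 / 0.0379 ≈ 0.3641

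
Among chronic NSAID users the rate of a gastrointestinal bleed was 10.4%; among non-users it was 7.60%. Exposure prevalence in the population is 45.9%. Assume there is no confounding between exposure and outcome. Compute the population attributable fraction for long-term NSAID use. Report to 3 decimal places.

PAF ≈ 0.145

p₁ = 0.104, p₀ = 0.076.
Overall risk P(Y=1) = π·p₁ + (1−π)·p₀ = 0.459×0.104 + 0.541×0.076 = 0.088852.
Under exogeneity, PAF = [P(Y=1) − p₀] / P(Y=1).
PAF = (0.088852 − 0.076) / 0.088852 ≈ 0.1446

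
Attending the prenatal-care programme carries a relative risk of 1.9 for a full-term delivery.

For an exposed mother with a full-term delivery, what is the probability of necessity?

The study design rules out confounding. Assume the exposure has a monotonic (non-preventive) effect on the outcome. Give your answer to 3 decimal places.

Under exogeneity and monotonicity, PN = (RR − 1) / RR = 1 − 1/RR.
PN = (1.9 − 1) / 1.9 = 0.9 / 1.9 ≈ 0.4737

PN ≈ 0.474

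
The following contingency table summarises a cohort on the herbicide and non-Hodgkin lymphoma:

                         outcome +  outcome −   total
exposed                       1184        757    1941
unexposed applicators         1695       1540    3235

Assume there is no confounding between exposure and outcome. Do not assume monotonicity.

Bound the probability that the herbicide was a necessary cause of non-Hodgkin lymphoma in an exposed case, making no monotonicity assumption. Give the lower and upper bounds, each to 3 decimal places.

0.141 ≤ PN ≤ 0.780

p₁ = P(outcome | exposed) = 1184/1941 = 0.60999
p₀ = P(outcome | unexposed) = 1695/3235 = 0.52396
Under exogeneity alone the bounds on PN are max{0,(p₁−p₀)/p₁} ≤ PN ≤ min{1,(1−p₀)/p₁}.
  lower = (p₁ − p₀)/p₁ = 0.086038 / 0.60999 ≈ 0.1410
  upper = min{1, (1 − p₀)/p₁} = 0.47604 / 0.60999 ≈ 0.7804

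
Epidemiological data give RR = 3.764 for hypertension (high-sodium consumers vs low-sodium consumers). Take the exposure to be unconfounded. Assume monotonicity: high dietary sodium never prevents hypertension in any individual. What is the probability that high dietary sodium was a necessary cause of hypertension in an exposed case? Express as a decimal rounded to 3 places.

Under exogeneity and monotonicity, PN = (RR − 1) / RR = 1 − 1/RR.
PN = (3.764 − 1) / 3.764 = 2.764 / 3.764 ≈ 0.7343

PN ≈ 0.734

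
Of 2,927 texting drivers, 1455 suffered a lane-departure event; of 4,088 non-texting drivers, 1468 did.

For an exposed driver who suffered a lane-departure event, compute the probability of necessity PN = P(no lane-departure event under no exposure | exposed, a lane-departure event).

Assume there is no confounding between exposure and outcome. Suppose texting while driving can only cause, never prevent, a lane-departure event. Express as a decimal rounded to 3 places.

p₁ = P(outcome | exposed) = 1455/2927 = 0.4971
p₀ = P(outcome | unexposed) = 1468/4088 = 0.3591
Under exogeneity and monotonicity, PN = (p₁ − p₀) / p₁.
PN = (0.4971 − 0.3591) / 0.4971 = 0.138 / 0.4971 ≈ 0.2776

PN ≈ 0.278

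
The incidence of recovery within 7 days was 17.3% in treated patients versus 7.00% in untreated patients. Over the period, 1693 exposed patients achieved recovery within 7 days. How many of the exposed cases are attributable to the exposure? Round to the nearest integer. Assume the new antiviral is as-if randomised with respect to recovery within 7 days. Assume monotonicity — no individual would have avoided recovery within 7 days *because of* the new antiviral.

p₁ = 0.173, p₀ = 0.07.
PN = (p₁ − p₀)/p₁ = (0.173 − 0.07) / 0.173 ≈ 0.59538.
Attributable cases ≈ PN × (exposed cases) = 0.59538 × 1693 ≈ 1007.97.

about 1008 cases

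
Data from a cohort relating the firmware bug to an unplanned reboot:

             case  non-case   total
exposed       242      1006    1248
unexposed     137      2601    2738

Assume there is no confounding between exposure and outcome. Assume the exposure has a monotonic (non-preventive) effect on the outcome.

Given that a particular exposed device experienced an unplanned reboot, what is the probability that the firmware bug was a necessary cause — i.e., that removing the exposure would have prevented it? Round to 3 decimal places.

p₁ = P(outcome | exposed) = 242/1248 = 0.19391
p₀ = P(outcome | unexposed) = 137/2738 = 0.050037
Under exogeneity and monotonicity, PN = (p₁ − p₀)/p₁.
PN = (0.19391 − 0.050037) / 0.19391 ≈ 0.7420

PN ≈ 0.742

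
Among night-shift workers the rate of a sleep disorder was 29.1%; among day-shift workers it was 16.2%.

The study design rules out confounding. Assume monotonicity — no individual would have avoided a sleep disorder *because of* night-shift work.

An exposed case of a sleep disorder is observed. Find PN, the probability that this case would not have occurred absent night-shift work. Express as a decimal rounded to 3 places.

p₁ = 0.291, p₀ = 0.162.
Under exogeneity and monotonicity, PN = (p₁ − p₀) / p₁.
PN = (0.291 − 0.162) / 0.291 = 0.129 / 0.291 ≈ 0.4433

PN ≈ 0.443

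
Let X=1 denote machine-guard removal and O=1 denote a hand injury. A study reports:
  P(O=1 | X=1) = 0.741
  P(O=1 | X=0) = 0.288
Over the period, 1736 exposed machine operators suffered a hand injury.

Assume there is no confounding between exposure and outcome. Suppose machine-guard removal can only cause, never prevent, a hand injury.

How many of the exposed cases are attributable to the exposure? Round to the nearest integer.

Let p₁ = 0.741, p₀ = 0.288.
PN = (p₁ − p₀)/p₁ = (0.741 − 0.288) / 0.741 ≈ 0.61134.
Attributable cases ≈ PN × (exposed cases) = 0.61134 × 1736 ≈ 1061.28.

about 1061 cases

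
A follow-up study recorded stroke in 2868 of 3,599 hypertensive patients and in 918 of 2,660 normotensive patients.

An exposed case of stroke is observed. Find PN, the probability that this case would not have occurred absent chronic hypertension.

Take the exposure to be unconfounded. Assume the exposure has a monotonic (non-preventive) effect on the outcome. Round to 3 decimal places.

PN ≈ 0.567

p₁ = P(outcome | exposed) = 2868/3599 = 0.79689
p₀ = P(outcome | unexposed) = 918/2660 = 0.34511
Under exogeneity and monotonicity, PN = (p₁ − p₀) / p₁.
PN = (0.79689 − 0.34511) / 0.79689 = 0.45178 / 0.79689 ≈ 0.5669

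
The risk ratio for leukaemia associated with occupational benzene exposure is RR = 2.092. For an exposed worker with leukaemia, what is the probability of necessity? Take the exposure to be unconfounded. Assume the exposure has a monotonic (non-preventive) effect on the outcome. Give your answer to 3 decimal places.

Under exogeneity and monotonicity, PN = (RR − 1) / RR = 1 − 1/RR.
PN = (2.092 − 1) / 2.092 = 1.092 / 2.092 ≈ 0.5220

PN ≈ 0.522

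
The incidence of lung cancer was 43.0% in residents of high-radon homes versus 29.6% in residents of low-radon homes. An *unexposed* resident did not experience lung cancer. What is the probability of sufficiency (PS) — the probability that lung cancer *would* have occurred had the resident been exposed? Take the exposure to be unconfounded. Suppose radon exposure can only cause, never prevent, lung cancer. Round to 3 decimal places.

PS ≈ 0.190

p₁ = 0.43, p₀ = 0.296.
Under exogeneity and monotonicity, PS = (p₁ − p₀) / (1 − p₀).
PS = (0.43 − 0.296) / (1 − 0.296) = 0.134 / 0.704 ≈ 0.1903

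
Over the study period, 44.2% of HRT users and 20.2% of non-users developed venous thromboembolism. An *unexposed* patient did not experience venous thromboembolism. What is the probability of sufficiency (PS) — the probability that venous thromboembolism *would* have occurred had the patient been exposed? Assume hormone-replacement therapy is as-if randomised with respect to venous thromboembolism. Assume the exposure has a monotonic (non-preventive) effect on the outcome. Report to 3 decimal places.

p₁ = 0.442, p₀ = 0.202.
Under exogeneity and monotonicity, PS = (p₁ − p₀) / (1 − p₀).
PS = (0.442 − 0.202) / (1 − 0.202) = 0.24 / 0.798 ≈ 0.3008

PS ≈ 0.301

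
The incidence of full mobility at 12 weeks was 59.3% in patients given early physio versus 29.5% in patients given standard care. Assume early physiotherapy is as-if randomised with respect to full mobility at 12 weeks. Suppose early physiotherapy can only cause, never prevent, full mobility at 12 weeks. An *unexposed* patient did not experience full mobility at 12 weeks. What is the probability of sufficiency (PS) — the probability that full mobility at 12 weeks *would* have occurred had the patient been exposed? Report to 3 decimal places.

p₁ = 0.593, p₀ = 0.295.
Under exogeneity and monotonicity, PS = (p₁ − p₀) / (1 − p₀).
PS = (0.593 − 0.295) / (1 − 0.295) = 0.298 / 0.705 ≈ 0.4227

PS ≈ 0.423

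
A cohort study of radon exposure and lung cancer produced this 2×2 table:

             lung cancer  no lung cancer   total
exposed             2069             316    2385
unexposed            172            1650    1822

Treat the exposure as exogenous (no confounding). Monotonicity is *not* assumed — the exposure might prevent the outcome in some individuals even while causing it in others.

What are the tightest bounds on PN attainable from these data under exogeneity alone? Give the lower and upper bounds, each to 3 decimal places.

0.891 ≤ PN ≤ 1.000

p₁ = P(outcome | exposed) = 2069/2385 = 0.86751
p₀ = P(outcome | unexposed) = 172/1822 = 0.094402
Under exogeneity alone the bounds on PN are max{0,(p₁−p₀)/p₁} ≤ PN ≤ min{1,(1−p₀)/p₁}.
  lower = (p₁ − p₀)/p₁ = 0.7731 / 0.86751 ≈ 0.8912
  upper = min{1, (1 − p₀)/p₁} = 0.9056 / 0.86751 ≈ 1.0439 → capped at 1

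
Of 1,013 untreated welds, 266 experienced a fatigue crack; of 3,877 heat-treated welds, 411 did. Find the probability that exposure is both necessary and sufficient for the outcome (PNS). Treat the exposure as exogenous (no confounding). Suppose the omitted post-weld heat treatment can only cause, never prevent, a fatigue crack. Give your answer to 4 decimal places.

PNS ≈ 0.1566

p₁ = P(outcome | exposed) = 266/1013 = 0.26259
p₀ = P(outcome | unexposed) = 411/3877 = 0.10601
Under exogeneity and monotonicity, PNS = p₁ − p₀.
PNS = 0.26259 − 0.10601 = 0.15658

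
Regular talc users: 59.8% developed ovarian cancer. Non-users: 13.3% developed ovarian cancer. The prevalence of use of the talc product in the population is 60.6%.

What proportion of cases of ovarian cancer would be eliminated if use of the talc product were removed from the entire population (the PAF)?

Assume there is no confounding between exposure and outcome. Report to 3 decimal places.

p₁ = 0.598, p₀ = 0.133.
Overall risk P(Y=1) = π·p₁ + (1−π)·p₀ = 0.606×0.598 + 0.394×0.133 = 0.41479.
Under exogeneity, PAF = [P(Y=1) − p₀] / P(Y=1).
PAF = (0.41479 − 0.133) / 0.41479 ≈ 0.6794

PAF ≈ 0.679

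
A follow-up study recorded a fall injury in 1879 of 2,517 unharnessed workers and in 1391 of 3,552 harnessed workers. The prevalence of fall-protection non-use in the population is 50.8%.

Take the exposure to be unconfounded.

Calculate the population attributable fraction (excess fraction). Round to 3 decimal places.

p₁ = P(outcome | exposed) = 1879/2517 = 0.74652
p₀ = P(outcome | unexposed) = 1391/3552 = 0.39161
Overall risk P(Y=1) = π·p₁ + (1−π)·p₀ = 0.508×0.74652 + 0.492×0.39161 = 0.57191.
Under exogeneity, PAF = [P(Y=1) − p₀] / P(Y=1).
PAF = (0.57191 − 0.39161) / 0.57191 ≈ 0.3153

PAF ≈ 0.315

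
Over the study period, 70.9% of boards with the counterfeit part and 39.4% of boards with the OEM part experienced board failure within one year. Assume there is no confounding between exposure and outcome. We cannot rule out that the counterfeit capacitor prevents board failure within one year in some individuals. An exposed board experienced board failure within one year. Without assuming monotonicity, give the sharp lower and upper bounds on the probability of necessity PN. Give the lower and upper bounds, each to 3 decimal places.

0.444 ≤ PN ≤ 0.855

p₁ = 0.709, p₀ = 0.394.
Under exogeneity alone the bounds on PN are max{0,(p₁−p₀)/p₁} ≤ PN ≤ min{1,(1−p₀)/p₁}.
  lower = (p₁ − p₀)/p₁ = 0.315 / 0.709 ≈ 0.4443
  upper = min{1, (1 − p₀)/p₁} = 0.606 / 0.709 ≈ 0.8547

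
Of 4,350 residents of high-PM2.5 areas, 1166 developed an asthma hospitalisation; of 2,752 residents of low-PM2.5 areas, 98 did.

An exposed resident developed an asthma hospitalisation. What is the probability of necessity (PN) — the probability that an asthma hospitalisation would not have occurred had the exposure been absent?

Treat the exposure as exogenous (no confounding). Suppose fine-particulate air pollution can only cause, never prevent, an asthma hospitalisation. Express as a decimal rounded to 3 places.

PN ≈ 0.867

p₁ = P(outcome | exposed) = 1166/4350 = 0.26805
p₀ = P(outcome | unexposed) = 98/2752 = 0.03561
Under exogeneity and monotonicity, PN = (p₁ − p₀) / p₁.
PN = (0.26805 − 0.03561) / 0.26805 = 0.23244 / 0.26805 ≈ 0.8671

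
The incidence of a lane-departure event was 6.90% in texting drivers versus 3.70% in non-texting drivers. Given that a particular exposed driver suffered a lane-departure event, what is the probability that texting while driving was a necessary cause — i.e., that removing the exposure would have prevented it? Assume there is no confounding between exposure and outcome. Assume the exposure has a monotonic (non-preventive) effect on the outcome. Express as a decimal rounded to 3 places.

PN ≈ 0.464

p₁ = 0.069, p₀ = 0.037.
Under exogeneity and monotonicity, PN = (p₁ − p₀) / p₁.
PN = (0.069 − 0.037) / 0.069 = 0.032 / 0.069 ≈ 0.4638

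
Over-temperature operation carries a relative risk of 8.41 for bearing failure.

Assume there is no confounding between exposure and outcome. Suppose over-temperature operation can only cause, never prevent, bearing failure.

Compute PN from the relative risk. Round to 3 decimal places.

Under exogeneity and monotonicity, PN = (RR − 1) / RR = 1 − 1/RR.
PN = (8.41 − 1) / 8.41 = 7.41 / 8.41 ≈ 0.8811

PN ≈ 0.881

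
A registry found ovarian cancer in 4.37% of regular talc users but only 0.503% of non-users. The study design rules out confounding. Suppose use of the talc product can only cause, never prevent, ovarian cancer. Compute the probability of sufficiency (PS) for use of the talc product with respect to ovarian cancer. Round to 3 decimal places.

PS ≈ 0.039

p₁ = 0.0437, p₀ = 0.00503.
Under exogeneity and monotonicity, PS = (p₁ − p₀) / (1 − p₀).
PS = (0.0437 − 0.00503) / (1 − 0.00503) = 0.03867 / 0.99497 ≈ 0.0389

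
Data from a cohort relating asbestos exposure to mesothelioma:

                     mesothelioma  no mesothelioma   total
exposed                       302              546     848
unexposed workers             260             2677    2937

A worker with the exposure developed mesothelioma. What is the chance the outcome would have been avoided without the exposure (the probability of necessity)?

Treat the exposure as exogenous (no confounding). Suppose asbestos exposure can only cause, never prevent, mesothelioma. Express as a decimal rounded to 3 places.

p₁ = P(outcome | exposed) = 302/848 = 0.35613
p₀ = P(outcome | unexposed) = 260/2937 = 0.088526
Under exogeneity and monotonicity, PN = (p₁ − p₀) / p₁.
PN = (0.35613 − 0.088526) / 0.35613 = 0.26761 / 0.35613 ≈ 0.7514

PN ≈ 0.751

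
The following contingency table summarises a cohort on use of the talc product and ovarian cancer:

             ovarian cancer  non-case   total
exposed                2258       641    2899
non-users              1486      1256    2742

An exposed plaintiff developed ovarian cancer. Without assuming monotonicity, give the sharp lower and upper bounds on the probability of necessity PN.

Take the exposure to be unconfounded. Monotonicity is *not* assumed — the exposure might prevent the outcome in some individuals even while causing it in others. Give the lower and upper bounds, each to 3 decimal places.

p₁ = P(outcome | exposed) = 2258/2899 = 0.77889
p₀ = P(outcome | unexposed) = 1486/2742 = 0.54194
Under exogeneity alone the bounds on PN are max{0,(p₁−p₀)/p₁} ≤ PN ≤ min{1,(1−p₀)/p₁}.
  lower = (p₁ − p₀)/p₁ = 0.23695 / 0.77889 ≈ 0.3042
  upper = min{1, (1 − p₀)/p₁} = 0.45806 / 0.77889 ≈ 0.5881

0.304 ≤ PN ≤ 0.588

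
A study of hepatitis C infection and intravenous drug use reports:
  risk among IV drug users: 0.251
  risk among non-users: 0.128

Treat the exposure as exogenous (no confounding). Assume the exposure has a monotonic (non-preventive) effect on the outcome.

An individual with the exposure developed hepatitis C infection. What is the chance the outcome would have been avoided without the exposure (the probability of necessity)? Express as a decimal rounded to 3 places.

Let p₁ = 0.251, p₀ = 0.128.
Under exogeneity and monotonicity, PN = (p₁ − p₀) / p₁.
PN = (0.251 − 0.128) / 0.251 = 0.123 / 0.251 ≈ 0.4900

PN ≈ 0.490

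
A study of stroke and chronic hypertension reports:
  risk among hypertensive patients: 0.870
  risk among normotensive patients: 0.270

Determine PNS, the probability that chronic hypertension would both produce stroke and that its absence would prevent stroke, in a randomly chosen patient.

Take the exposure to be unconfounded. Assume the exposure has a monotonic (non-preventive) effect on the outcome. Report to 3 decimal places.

PNS ≈ 0.600

Let p₁ = 0.87, p₀ = 0.27.
Under exogeneity and monotonicity, PNS = p₁ − p₀.
PNS = 0.87 − 0.27 = 0.6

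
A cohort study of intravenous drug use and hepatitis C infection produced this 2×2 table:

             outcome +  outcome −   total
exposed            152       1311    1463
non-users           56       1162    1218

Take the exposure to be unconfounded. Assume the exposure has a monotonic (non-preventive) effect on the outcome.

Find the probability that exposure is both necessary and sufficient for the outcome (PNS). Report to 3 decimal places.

PNS ≈ 0.058

p₁ = P(outcome | exposed) = 152/1463 = 0.1039
p₀ = P(outcome | unexposed) = 56/1218 = 0.045977
Under exogeneity and monotonicity, PNS = p₁ − p₀.
PNS = 0.1039 − 0.045977 = 0.057919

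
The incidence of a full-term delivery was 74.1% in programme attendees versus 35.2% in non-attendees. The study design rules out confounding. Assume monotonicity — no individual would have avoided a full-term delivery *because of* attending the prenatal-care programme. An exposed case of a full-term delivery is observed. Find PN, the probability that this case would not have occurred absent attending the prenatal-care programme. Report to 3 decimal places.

p₁ = 0.741, p₀ = 0.352.
Under exogeneity and monotonicity, PN = (p₁ − p₀) / p₁.
PN = (0.741 − 0.352) / 0.741 = 0.389 / 0.741 ≈ 0.5250

PN ≈ 0.525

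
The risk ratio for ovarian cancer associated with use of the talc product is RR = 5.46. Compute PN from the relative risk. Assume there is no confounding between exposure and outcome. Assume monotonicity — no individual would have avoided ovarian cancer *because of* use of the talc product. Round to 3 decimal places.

Under exogeneity and monotonicity, PN = (RR − 1) / RR = 1 − 1/RR.
PN = (5.46 − 1) / 5.46 = 4.46 / 5.46 ≈ 0.8168

PN ≈ 0.817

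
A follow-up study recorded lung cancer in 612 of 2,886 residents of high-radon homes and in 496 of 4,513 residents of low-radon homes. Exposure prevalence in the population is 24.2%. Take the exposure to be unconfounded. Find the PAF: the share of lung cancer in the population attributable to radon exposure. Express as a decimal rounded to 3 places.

PAF ≈ 0.184

p₁ = P(outcome | exposed) = 612/2886 = 0.21206
p₀ = P(outcome | unexposed) = 496/4513 = 0.1099
Overall risk P(Y=1) = π·p₁ + (1−π)·p₀ = 0.242×0.21206 + 0.758×0.1099 = 0.13463.
Under exogeneity, PAF = [P(Y=1) − p₀] / P(Y=1).
PAF = (0.13463 − 0.1099) / 0.13463 ≈ 0.1836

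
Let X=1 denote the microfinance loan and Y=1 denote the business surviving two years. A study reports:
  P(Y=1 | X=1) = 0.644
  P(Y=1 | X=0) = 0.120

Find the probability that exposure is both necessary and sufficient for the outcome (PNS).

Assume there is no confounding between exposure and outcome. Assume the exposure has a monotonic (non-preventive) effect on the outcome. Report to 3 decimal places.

PNS ≈ 0.524

Let p₁ = 0.644, p₀ = 0.12.
Under exogeneity and monotonicity, PNS = p₁ − p₀.
PNS = 0.644 − 0.12 = 0.524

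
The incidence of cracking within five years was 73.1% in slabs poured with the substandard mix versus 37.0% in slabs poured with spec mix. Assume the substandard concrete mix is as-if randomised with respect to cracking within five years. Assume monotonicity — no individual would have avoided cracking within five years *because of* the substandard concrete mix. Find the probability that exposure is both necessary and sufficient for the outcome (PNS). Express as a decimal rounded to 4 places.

p₁ = 0.731, p₀ = 0.37.
Under exogeneity and monotonicity, PNS = p₁ − p₀.
PNS = 0.731 − 0.37 = 0.361

PNS ≈ 0.3610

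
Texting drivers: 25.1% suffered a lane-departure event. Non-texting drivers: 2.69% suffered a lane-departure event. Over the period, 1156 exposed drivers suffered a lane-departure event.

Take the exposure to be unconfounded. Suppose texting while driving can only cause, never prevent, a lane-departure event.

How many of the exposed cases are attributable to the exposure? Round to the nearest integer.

p₁ = 0.251, p₀ = 0.0269.
PN = (p₁ − p₀)/p₁ = (0.251 − 0.0269) / 0.251 ≈ 0.89283.
Attributable cases ≈ PN × (exposed cases) = 0.89283 × 1156 ≈ 1032.11.

about 1032 cases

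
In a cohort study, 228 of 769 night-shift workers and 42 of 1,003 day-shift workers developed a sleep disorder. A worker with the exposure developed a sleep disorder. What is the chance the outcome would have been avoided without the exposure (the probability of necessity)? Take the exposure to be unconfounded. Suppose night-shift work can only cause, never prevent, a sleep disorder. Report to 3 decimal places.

PN ≈ 0.859

p₁ = P(outcome | exposed) = 228/769 = 0.29649
p₀ = P(outcome | unexposed) = 42/1003 = 0.041874
Under exogeneity and monotonicity, PN = (p₁ − p₀) / p₁.
PN = (0.29649 − 0.041874) / 0.29649 = 0.25461 / 0.29649 ≈ 0.8588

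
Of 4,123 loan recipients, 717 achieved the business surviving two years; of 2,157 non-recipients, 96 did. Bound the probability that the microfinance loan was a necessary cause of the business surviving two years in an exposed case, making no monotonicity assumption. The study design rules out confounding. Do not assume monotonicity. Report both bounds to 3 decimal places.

p₁ = P(outcome | exposed) = 717/4123 = 0.1739
p₀ = P(outcome | unexposed) = 96/2157 = 0.044506
Under exogeneity alone the bounds on PN are max{0,(p₁−p₀)/p₁} ≤ PN ≤ min{1,(1−p₀)/p₁}.
  lower = (p₁ − p₀)/p₁ = 0.1294 / 0.1739 ≈ 0.7441
  upper = min{1, (1 − p₀)/p₁} = 0.95549 / 0.1739 ≈ 5.4944 → capped at 1

0.744 ≤ PN ≤ 1.000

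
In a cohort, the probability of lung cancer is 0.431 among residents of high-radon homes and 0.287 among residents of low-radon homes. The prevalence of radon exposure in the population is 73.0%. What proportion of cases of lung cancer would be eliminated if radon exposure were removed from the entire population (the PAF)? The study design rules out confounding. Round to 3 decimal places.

Let p₁ = 0.431, p₀ = 0.287.
Overall risk P(Y=1) = π·p₁ + (1−π)·p₀ = 0.73×0.431 + 0.27×0.287 = 0.39212.
Under exogeneity, PAF = [P(Y=1) − p₀] / P(Y=1).
PAF = (0.39212 − 0.287) / 0.39212 ≈ 0.2681

PAF ≈ 0.268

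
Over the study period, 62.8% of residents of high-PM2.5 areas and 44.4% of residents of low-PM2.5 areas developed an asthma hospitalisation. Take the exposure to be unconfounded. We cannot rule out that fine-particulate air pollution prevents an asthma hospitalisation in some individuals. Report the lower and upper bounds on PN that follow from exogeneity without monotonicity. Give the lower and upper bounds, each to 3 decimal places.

p₁ = 0.628, p₀ = 0.444.
Under exogeneity alone the bounds on PN are max{0,(p₁−p₀)/p₁} ≤ PN ≤ min{1,(1−p₀)/p₁}.
  lower = (p₁ − p₀)/p₁ = 0.184 / 0.628 ≈ 0.2930
  upper = min{1, (1 − p₀)/p₁} = 0.556 / 0.628 ≈ 0.8854

0.293 ≤ PN ≤ 0.885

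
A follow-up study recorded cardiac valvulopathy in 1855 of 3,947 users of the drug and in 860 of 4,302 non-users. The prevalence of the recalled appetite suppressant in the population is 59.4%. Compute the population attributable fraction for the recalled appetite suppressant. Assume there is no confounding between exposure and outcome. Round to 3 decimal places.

p₁ = P(outcome | exposed) = 1855/3947 = 0.46998
p₀ = P(outcome | unexposed) = 860/4302 = 0.19991
Overall risk P(Y=1) = π·p₁ + (1−π)·p₀ = 0.594×0.46998 + 0.406×0.19991 = 0.36033.
Under exogeneity, PAF = [P(Y=1) − p₀] / P(Y=1).
PAF = (0.36033 − 0.19991) / 0.36033 ≈ 0.4452

PAF ≈ 0.445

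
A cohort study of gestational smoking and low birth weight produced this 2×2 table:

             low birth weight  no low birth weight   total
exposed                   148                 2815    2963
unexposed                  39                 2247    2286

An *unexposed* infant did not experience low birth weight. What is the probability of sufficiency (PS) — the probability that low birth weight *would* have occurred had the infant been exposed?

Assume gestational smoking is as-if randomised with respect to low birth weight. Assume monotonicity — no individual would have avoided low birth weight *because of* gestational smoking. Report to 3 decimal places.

p₁ = P(outcome | exposed) = 148/2963 = 0.049949
p₀ = P(outcome | unexposed) = 39/2286 = 0.01706
Under exogeneity and monotonicity, PS = (p₁ − p₀)/(1 − p₀).
PS = (0.049949 − 0.01706) / 0.98294 ≈ 0.0335

PS ≈ 0.033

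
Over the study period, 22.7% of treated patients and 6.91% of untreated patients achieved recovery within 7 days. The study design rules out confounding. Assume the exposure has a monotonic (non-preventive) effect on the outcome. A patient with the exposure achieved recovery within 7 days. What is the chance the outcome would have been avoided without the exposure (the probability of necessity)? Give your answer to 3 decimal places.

p₁ = 0.227, p₀ = 0.0691.
Under exogeneity and monotonicity, PN = (p₁ − p₀) / p₁.
PN = (0.227 − 0.0691) / 0.227 = 0.1579 / 0.227 ≈ 0.6956

PN ≈ 0.696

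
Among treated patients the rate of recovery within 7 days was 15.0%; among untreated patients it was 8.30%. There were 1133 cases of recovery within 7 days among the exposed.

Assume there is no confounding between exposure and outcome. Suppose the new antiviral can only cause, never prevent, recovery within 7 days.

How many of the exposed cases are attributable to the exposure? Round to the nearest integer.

about 506 cases

p₁ = 0.15, p₀ = 0.083.
PN = (p₁ − p₀)/p₁ = (0.15 − 0.083) / 0.15 ≈ 0.44667.
Attributable cases ≈ PN × (exposed cases) = 0.44667 × 1133 ≈ 506.07.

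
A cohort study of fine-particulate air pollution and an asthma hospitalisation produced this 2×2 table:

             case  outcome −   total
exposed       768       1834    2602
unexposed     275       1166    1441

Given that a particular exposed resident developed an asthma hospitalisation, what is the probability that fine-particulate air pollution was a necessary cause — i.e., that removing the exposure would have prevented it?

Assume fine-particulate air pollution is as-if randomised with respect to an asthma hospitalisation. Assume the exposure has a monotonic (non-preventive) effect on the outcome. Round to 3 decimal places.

PN ≈ 0.353

p₁ = P(outcome | exposed) = 768/2602 = 0.29516
p₀ = P(outcome | unexposed) = 275/1441 = 0.19084
Under exogeneity and monotonicity, PN = (p₁ − p₀) / p₁.
PN = (0.29516 − 0.19084) / 0.29516 = 0.10432 / 0.29516 ≈ 0.3534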